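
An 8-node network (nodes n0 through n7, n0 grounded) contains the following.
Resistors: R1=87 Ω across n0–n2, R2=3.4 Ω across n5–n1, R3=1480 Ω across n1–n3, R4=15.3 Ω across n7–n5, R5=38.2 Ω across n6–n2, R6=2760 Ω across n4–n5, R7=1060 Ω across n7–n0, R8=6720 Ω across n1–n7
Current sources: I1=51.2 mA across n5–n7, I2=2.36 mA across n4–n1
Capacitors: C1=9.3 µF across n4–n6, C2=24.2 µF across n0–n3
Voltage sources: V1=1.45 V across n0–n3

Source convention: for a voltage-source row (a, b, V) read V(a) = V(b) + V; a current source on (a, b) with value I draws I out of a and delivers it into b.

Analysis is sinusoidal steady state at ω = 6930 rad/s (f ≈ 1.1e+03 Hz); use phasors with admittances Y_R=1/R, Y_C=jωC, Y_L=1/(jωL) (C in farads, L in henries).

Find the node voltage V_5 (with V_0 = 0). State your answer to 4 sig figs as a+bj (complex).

0.2807+0.005956j V

MNA unknowns: 7 node voltages V₁..V_7 plus 1 source current (V1)
R1: Y=0.01149+0.000j on G[0,2]
R2: Y=0.2941+0.000j on G[5,1]
R3: Y=0.0006757+0.000j on G[1,3]
R4: Y=0.06536+0.000j on G[7,5]
R5: Y=0.02618+0.000j on G[6,2]
I1: z[5]−=0.0512, z[7]+=0.0512
C1: Y=0.000+0.06445j on G[4,6]
R6: Y=0.0003623+0.000j on G[4,5]
C2: Y=0.000+0.1677j on G[0,3]
R7: Y=0.0009434+0.000j on G[7,0]
R8: Y=0.0001488+0.000j on G[1,7]
I2: z[4]−=0.00236, z[1]+=0.00236
V1: row V0−V3=1.45, i_V1 at 0,3
solve → V1=0.2851+0.005942j, V2=-0.1879-0.0008311j, V3=-1.450+0.000j, V4=-0.2706+0.03232j, V5=0.2807+0.005956j, V6=-0.2705-0.001196j, V7=1.047+0.005871j
aux → i_V1=-0.001172-0.2432j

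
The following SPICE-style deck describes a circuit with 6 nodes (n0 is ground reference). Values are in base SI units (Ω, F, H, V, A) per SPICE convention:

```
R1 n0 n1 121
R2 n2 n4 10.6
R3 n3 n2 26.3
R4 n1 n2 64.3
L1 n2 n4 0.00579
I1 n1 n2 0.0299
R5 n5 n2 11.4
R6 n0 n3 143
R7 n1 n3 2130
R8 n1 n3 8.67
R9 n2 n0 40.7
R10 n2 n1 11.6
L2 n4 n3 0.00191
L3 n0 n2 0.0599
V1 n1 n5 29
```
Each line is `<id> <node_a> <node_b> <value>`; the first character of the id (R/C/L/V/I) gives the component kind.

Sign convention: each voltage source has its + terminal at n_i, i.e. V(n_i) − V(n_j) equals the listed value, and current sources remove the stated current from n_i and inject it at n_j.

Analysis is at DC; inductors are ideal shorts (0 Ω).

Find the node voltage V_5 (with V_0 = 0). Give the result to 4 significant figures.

-20.98 V

MNA unknowns: 5 node voltages V₁..V_5 plus 4 source currents (L1, L2, L3, V1)
R1: Y=0.008264 on G[0,1]
R2: Y=0.09434 on G[2,4]
R3: Y=0.03802 on G[3,2]
R4: Y=0.01555 on G[1,2]
L1: row V2−V4=0, i_L1 at 2,4
I1: z[1]−=0.0299, z[2]+=0.0299
R5: Y=0.08772 on G[5,2]
R6: Y=0.006993 on G[0,3]
R7: Y=0.0004695 on G[1,3]
R8: Y=0.1153 on G[1,3]
R9: Y=0.02457 on G[2,0]
R10: Y=0.08621 on G[2,1]
L2: row V4−V3=0, i_L2 at 4,3
L3: row V0−V2=0, i_L3 at 0,2
V1: row V1−V5=29, i_V1 at 1,5
solve → V1=8.018, V2=0.000, V3=0.000, V4=0.000, V5=-20.98
aux → i_L1=-0.9285, i_L2=-0.9285, i_L3=0.06626, i_V1=-1.841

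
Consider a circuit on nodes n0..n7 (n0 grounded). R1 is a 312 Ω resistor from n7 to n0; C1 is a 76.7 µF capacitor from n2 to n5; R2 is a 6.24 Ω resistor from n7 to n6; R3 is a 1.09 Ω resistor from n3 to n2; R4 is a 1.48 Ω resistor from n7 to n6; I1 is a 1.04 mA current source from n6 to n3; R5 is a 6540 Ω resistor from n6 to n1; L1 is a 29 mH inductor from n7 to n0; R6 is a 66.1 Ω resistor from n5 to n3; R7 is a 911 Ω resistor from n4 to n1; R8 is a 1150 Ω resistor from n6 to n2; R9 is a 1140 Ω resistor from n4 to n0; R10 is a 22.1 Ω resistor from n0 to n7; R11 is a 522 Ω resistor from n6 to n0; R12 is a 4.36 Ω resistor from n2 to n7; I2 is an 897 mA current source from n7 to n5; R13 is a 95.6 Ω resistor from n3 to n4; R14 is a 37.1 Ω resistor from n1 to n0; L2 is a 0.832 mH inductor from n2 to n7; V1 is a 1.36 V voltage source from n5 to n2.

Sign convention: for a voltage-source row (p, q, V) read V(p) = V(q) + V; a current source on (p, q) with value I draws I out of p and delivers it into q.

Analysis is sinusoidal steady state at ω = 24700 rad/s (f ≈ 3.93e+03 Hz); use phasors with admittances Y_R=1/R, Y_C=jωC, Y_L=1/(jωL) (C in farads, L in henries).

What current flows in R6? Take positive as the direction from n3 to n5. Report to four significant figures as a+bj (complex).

MNA unknowns: 7 node voltages V₁..V_7 plus 1 source current (V1)
R1: Y=0.003205+0.000j on G[7,0]
C1: Y=0.000+1.894j on G[2,5]
R2: Y=0.1603+0.000j on G[7,6]
R3: Y=0.9174+0.000j on G[3,2]
R4: Y=0.6757+0.000j on G[7,6]
I1: z[6]−=0.00104, z[3]+=0.00104
R5: Y=0.0001529+0.000j on G[6,1]
L1: Y=0.000-0.001396j on G[7,0]
R6: Y=0.01513+0.000j on G[5,3]
R7: Y=0.001098+0.000j on G[4,1]
R8: Y=0.0008696+0.000j on G[6,2]
R9: Y=0.0008772+0.000j on G[4,0]
R10: Y=0.04525+0.000j on G[0,7]
R11: Y=0.001916+0.000j on G[6,0]
R12: Y=0.2294+0.000j on G[2,7]
I2: z[7]−=0.897, z[5]+=0.897
R13: Y=0.01046+0.000j on G[3,4]
R14: Y=0.02695+0.000j on G[1,0]
L2: Y=0.000-0.04866j on G[2,7]
V1: row V5−V2=1.36, i_V1 at 5,2
solve → V1=0.1180+0.02450j, V2=3.595+0.7516j, V3=3.612+0.7502j, V4=3.049+0.6333j, V5=4.955+0.7516j, V6=-0.1127-0.02650j, V7=-0.1156-0.02738j
aux → i_V1=0.8767-2.577j

-0.02032-1.985e-05j A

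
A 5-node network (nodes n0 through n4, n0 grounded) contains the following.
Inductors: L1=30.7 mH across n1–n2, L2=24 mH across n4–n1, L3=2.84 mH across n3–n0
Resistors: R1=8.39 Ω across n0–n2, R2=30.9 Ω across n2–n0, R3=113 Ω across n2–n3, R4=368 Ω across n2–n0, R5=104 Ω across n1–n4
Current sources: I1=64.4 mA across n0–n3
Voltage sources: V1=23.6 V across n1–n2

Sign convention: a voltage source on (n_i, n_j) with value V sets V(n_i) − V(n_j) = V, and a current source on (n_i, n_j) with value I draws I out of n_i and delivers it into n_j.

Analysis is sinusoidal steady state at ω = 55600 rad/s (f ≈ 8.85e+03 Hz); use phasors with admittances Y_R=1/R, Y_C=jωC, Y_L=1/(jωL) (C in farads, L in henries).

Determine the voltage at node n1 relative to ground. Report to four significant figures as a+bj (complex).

23.87+0.2009j V

Element admittances at ω=55600 rad/s:
  Y(L1) = 0.000-0.0005859j S between n1,n2
  Y(R1) = 0.1192+0.000j S between n0,n2
  Y(L2) = 0.000-0.0007494j S between n4,n1
  Y(L3) = 0.000-0.006333j S between n3,n0
  Y(R2) = 0.03236+0.000j S between n2,n0
  Y(R3) = 0.008850+0.000j S between n2,n3
  Y(R4) = 0.002717+0.000j S between n2,n0
  Y(R5) = 0.009615+0.000j S between n1,n4
  I1: injects 0.0644 A into n3 (from n0)
  V1: constraint V(n1)−V(n2) = 23.6
Assemble and solve the 5×5 MNA system:
  V(n1)=23.87+0.2009j  V(n2)=0.2655+0.2009j  V(n3)=4.893+3.702j  V(n4)=23.87+0.2009j
  i(V1)=0.000+0.01383j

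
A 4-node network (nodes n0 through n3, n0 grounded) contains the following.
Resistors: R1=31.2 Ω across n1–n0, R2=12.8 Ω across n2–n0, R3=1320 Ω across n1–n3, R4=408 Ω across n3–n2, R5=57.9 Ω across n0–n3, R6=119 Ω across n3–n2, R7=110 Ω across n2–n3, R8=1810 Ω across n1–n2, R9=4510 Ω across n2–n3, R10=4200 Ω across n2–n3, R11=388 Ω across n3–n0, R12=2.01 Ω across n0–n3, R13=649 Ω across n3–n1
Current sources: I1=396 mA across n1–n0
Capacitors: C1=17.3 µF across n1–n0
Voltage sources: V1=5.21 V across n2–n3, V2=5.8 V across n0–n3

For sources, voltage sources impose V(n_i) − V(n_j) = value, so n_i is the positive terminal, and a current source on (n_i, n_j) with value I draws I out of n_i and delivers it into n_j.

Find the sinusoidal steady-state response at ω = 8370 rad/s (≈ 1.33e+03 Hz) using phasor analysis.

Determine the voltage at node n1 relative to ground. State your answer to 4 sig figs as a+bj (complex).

-0.6445+2.674j V

MNA unknowns: 3 node voltages V₁..V_3 plus 2 source currents (V1, V2)
R1: Y=0.03205+0.000j on G[1,0]
R2: Y=0.07812+0.000j on G[2,0]
I1: z[1]−=0.396, z[0]+=0.396
R3: Y=0.0007576+0.000j on G[1,3]
R4: Y=0.002451+0.000j on G[3,2]
R5: Y=0.01727+0.000j on G[0,3]
R6: Y=0.008403+0.000j on G[3,2]
R7: Y=0.009091+0.000j on G[2,3]
R8: Y=0.0005525+0.000j on G[1,2]
R9: Y=0.0002217+0.000j on G[2,3]
R10: Y=0.0002381+0.000j on G[2,3]
R11: Y=0.002577+0.000j on G[3,0]
C1: Y=0.000+0.1448j on G[1,0]
R12: Y=0.4975+0.000j on G[0,3]
R13: Y=0.001541+0.000j on G[3,1]
V1: row V2−V3=5.21, i_V1 at 2,3
V2: row V0−V3=5.8, i_V2 at 0,3
solve → V1=-0.6445+2.674j, V2=-0.5900+0.000j, V3=-5.800+0.000j
aux → i_V1=-0.06025+0.001477j, i_V2=-3.059-0.007623j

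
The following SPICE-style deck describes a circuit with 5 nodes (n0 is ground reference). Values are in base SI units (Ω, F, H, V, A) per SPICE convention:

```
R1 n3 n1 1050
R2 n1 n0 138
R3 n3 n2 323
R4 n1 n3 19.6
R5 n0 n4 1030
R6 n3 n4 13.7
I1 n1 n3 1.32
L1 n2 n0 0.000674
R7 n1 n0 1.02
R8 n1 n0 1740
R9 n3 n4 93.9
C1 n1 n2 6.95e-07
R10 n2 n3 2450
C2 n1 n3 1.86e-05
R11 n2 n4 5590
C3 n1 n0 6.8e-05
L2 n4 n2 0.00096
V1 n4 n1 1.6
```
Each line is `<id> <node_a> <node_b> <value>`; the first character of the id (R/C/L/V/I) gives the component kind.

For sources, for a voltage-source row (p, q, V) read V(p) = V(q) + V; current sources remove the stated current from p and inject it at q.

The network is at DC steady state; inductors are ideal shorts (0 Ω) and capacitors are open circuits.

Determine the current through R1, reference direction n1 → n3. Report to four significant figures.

Apply KCL at each of the 4 non-ground nodes and solve the resulting linear system.
Node n1: branches {R1, R2, R4, I1, R7, R8, C1, C2, C3, V1} → V_1 = -1.600
Node n2: branches {R3, L1, C1, R10, R11, L2} → V_2 = 0.000
Node n3: branches {R1, R3, R4, R6, I1, R9, R10, C2} → V_3 = 8.891
Node n4: branches {R5, R6, R9, R11, L2, V1} → V_4 = 0.000
Source currents: i(L1)=1.581, i(L2)=1.550, i(V1)=-0.8064

-0.009991 A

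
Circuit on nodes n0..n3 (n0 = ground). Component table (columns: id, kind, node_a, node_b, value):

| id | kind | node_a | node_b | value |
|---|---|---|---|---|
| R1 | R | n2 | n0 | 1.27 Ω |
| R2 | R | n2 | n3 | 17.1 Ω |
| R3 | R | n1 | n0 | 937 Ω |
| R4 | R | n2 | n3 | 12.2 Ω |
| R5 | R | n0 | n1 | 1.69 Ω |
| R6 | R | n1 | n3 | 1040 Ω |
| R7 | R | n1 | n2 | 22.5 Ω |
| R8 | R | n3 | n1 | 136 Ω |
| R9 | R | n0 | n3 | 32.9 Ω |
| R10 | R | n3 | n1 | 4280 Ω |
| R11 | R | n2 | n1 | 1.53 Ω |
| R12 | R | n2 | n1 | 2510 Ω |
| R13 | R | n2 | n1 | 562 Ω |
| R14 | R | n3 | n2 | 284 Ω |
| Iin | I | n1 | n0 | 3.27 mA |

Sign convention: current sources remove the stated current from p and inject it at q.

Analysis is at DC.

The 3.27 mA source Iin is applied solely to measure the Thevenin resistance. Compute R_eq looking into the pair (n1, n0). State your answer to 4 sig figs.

R_eq = 1.029 Ω

Apply KCL at each of the 3 non-ground nodes and solve the resulting linear system.
Node n1: branches {R3, R5, R6, R7, R8, R10, R11, R12, R13, Iin} → V_1 = -0.003364
Node n2: branches {R1, R2, R4, R7, R11, R12, R13, R14} → V_2 = -0.001566
Node n3: branches {R2, R4, R6, R8, R9, R10, R14} → V_3 = -0.001390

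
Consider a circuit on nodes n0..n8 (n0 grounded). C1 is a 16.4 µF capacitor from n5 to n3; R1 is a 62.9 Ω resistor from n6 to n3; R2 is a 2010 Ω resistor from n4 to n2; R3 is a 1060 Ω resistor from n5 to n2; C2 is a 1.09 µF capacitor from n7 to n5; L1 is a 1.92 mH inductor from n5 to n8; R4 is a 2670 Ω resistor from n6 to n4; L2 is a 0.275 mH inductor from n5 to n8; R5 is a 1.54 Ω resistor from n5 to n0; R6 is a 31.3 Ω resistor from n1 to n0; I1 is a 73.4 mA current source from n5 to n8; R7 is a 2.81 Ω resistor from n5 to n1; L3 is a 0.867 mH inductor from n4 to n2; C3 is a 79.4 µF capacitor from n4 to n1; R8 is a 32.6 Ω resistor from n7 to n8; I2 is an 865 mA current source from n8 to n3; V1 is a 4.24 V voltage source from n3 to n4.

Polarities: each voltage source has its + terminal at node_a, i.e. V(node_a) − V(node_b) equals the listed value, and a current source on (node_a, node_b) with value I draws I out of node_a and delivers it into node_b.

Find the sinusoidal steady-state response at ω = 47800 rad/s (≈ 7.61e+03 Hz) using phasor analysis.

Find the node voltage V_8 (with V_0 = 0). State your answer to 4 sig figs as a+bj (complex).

-2.917-9.694j V

MNA unknowns: 8 node voltages V₁..V_8 plus 1 source current (V1)
C1: Y=0.000+0.7839j on G[5,3]
R1: Y=0.01590+0.000j on G[6,3]
R2: Y=0.0004975+0.000j on G[4,2]
R3: Y=0.0009434+0.000j on G[5,2]
C2: Y=0.000+0.05210j on G[7,5]
L1: Y=0.000-0.01090j on G[5,8]
R4: Y=0.0003745+0.000j on G[6,4]
L2: Y=0.000-0.07607j on G[5,8]
R5: Y=0.6494+0.000j on G[5,0]
R6: Y=0.03195+0.000j on G[1,0]
I1: z[5]−=0.0734, z[8]+=0.0734
R7: Y=0.3559+0.000j on G[5,1]
L3: Y=0.000-0.02413j on G[4,2]
C3: Y=0.000+3.795j on G[4,1]
R8: Y=0.03067+0.000j on G[7,8]
I2: z[8]−=0.865, z[3]+=0.865
V1: row V3−V4=4.24, i_V1 at 3,4
solve → V1=-2.520-2.554j, V2=-2.880-2.165j, V3=1.447-2.284j, V4=-2.793-2.284j, V5=0.1240+0.1256j, V6=1.350-2.284j, V7=-4.952-1.072j, V8=-2.917-9.694j
aux → i_V1=-1.026-1.037j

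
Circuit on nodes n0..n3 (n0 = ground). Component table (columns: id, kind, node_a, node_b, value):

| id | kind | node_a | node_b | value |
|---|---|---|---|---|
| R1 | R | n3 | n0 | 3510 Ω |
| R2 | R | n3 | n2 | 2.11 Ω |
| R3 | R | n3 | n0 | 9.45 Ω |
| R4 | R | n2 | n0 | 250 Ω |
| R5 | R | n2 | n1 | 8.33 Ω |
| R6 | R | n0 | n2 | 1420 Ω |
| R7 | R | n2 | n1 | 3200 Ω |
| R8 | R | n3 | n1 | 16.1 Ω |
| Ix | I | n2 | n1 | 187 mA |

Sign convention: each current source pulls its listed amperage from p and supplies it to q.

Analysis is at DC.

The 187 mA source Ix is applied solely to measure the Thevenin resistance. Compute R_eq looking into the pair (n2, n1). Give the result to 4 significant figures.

R_eq = 5.703 Ω

Apply KCL at each of the 3 non-ground nodes and solve the resulting linear system.
Node n1: branches {R5, R7, R8, Ix} → V_1 = 0.9492
Node n2: branches {R2, R4, R5, R6, R7, Ix} → V_2 = -0.1173
Node n3: branches {R1, R2, R3, R8} → V_3 = 0.005203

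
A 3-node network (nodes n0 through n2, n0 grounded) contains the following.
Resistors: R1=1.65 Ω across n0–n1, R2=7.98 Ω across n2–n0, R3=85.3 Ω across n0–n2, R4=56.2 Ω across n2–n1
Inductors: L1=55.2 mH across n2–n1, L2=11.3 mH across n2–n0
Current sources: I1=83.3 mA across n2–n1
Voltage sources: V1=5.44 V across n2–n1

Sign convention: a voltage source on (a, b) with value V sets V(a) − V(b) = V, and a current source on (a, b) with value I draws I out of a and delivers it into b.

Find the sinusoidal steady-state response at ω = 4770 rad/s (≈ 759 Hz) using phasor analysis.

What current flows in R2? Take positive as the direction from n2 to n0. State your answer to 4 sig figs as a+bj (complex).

Apply KCL at each of the 2 non-ground nodes and solve the resulting linear system.
Node n1: branches {R1, L1, I1, R4, V1} → V_1 = -1.006+0.1107j
Node n2: branches {L1, I1, L2, R2, R3, R4, V1} → V_2 = 4.434+0.1107j
Source currents: i(V1)=-0.7898+0.08775j

0.5556+0.01387j A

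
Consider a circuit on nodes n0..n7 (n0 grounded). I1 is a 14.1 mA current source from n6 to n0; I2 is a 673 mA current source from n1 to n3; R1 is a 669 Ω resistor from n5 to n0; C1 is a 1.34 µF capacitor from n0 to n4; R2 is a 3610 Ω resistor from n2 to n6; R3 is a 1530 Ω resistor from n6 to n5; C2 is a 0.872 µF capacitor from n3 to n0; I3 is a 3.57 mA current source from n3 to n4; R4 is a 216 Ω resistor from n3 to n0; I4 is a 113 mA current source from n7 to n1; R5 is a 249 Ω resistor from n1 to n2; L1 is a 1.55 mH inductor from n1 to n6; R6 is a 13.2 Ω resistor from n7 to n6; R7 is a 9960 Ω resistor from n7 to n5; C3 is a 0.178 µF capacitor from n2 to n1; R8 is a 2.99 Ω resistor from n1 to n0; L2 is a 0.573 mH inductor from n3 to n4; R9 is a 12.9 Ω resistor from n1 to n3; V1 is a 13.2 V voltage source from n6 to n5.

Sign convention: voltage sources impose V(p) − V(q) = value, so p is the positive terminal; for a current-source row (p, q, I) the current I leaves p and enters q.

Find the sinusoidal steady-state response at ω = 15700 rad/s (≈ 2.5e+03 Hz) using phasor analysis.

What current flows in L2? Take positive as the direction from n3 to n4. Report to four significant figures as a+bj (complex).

0.08727+0.1569j A

MNA unknowns: 7 node voltages V₁..V_7 plus 1 source current (V1)
I1: z[6]−=0.0141, z[0]+=0.0141
I2: z[1]−=0.673, z[3]+=0.673
R1: Y=0.001495+0.000j on G[5,0]
C1: Y=0.000+0.02104j on G[0,4]
R2: Y=0.0002770+0.000j on G[2,6]
R3: Y=0.0006536+0.000j on G[6,5]
C2: Y=0.000+0.01369j on G[3,0]
I3: z[3]−=0.00357, z[4]+=0.00357
R4: Y=0.004630+0.000j on G[3,0]
I4: z[7]−=0.113, z[1]+=0.113
R5: Y=0.004016+0.000j on G[1,2]
L1: Y=0.000-0.04109j on G[1,6]
R6: Y=0.07576+0.000j on G[7,6]
R7: Y=0.0001004+0.000j on G[7,5]
C3: Y=0.000+0.002795j on G[2,1]
R8: Y=0.3344+0.000j on G[1,0]
L2: Y=0.000-0.1112j on G[3,4]
R9: Y=0.07752+0.000j on G[1,3]
V1: row V6−V5=13.2, i_V1 at 6,5
solve → V1=-0.4803-0.6530j, V2=-0.5628-0.7664j, V3=6.045-3.533j, V4=7.456-4.318j, V5=-13.81-3.243j, V6=-0.6150-3.243j, V7=-2.122-3.243j
aux → i_V1=-0.03045-0.004848j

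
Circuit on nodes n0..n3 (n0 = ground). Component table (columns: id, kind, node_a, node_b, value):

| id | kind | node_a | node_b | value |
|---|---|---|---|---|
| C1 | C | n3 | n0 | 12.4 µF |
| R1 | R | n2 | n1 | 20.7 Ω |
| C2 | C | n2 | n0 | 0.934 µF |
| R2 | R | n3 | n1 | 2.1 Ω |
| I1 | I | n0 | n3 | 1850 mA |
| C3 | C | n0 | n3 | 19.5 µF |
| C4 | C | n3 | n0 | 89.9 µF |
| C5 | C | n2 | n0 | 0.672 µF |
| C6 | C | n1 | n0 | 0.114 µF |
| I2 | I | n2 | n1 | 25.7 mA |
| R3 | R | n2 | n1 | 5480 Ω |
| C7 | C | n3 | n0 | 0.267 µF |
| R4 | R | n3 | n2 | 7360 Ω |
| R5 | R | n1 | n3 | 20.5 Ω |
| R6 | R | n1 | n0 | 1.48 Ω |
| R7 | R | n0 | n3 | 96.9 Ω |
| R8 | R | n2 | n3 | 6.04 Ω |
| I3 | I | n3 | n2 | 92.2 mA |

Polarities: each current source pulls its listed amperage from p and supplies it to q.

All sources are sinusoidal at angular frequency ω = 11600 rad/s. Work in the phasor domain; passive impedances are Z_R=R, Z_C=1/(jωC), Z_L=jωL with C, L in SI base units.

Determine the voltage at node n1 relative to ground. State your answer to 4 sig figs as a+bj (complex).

0.1501-0.5550j V

MNA unknowns: 3 node voltages V₁..V_3
C1: Y=0.000+0.1438j on G[3,0]
R1: Y=0.04831+0.000j on G[2,1]
C2: Y=0.000+0.01083j on G[2,0]
R2: Y=0.4762+0.000j on G[3,1]
I1: z[0]−=1.85, z[3]+=1.85
C3: Y=0.000+0.2262j on G[0,3]
C4: Y=0.000+1.043j on G[3,0]
C5: Y=0.000+0.007795j on G[2,0]
C6: Y=0.000+0.001322j on G[1,0]
I2: z[2]−=0.0257, z[1]+=0.0257
R3: Y=0.0001825+0.000j on G[2,1]
C7: Y=0.000+0.003097j on G[3,0]
R4: Y=0.0001359+0.000j on G[3,2]
R5: Y=0.04878+0.000j on G[1,3]
R6: Y=0.6757+0.000j on G[1,0]
R7: Y=0.01032+0.000j on G[0,3]
R8: Y=0.1656+0.000j on G[2,3]
I3: z[3]−=0.0922, z[2]+=0.0922
solve → V1=0.1501-0.5550j, V2=0.4551-1.107j, V3=0.2676-1.218j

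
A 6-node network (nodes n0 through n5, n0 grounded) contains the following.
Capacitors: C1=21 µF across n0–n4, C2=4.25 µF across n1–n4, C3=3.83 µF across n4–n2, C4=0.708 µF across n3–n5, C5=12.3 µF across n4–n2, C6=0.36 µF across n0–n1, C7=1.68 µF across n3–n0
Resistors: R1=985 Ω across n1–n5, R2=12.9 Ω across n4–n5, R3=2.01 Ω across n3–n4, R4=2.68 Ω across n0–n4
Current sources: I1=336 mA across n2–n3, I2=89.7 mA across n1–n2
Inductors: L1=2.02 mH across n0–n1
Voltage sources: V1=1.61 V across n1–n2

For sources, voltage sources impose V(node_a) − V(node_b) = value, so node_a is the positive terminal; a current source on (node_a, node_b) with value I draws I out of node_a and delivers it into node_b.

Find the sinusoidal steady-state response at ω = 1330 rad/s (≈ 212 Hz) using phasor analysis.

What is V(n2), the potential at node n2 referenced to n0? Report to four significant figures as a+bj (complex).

MNA unknowns: 5 node voltages V₁..V_5 plus 1 source current (V1)
C1: Y=0.000+0.02793j on G[0,4]
R1: Y=0.001015+0.000j on G[1,5]
R2: Y=0.07752+0.000j on G[4,5]
C2: Y=0.000+0.005652j on G[1,4]
R3: Y=0.4975+0.000j on G[3,4]
I1: z[2]−=0.336, z[3]+=0.336
C3: Y=0.000+0.005094j on G[4,2]
C4: Y=0.000+0.0009416j on G[3,5]
C5: Y=0.000+0.01636j on G[4,2]
C6: Y=0.000+0.0004788j on G[0,1]
I2: z[1]−=0.0897, z[2]+=0.0897
R4: Y=0.3731+0.000j on G[0,4]
L1: Y=0.000-0.3722j on G[0,1]
C7: Y=0.000+0.002234j on G[3,0]
V1: row V1−V2=1.61, i_V1 at 1,2
solve → V1=-0.1752-0.9518j, V2=-1.785-0.9518j, V3=1.602-0.2621j, V4=0.9277-0.2536j, V5=0.9135-0.2544j
aux → i_V1=0.2613-0.05820j

-1.785-0.9518j V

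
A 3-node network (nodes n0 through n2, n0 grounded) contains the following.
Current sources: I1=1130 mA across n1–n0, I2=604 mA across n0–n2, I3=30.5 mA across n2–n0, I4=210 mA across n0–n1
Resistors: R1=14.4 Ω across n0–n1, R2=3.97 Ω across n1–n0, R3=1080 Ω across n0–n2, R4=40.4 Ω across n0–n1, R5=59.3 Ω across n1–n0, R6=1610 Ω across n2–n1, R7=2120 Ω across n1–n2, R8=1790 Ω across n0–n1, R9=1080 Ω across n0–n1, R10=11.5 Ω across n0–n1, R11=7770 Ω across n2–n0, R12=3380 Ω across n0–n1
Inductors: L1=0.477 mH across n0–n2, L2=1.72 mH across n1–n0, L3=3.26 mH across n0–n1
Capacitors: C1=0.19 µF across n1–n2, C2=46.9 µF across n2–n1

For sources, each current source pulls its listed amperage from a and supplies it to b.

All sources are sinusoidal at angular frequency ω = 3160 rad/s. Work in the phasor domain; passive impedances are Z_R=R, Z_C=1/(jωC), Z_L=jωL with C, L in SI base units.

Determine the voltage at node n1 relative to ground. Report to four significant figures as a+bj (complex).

-2.305-0.4493j V

Apply KCL at each of the 2 non-ground nodes and solve the resulting linear system.
Node n1: branches {I1, R1, R2, C1, L2, R4, R5, R6, L3, R7, R8, R9, R10, R12, C2, I4} → V_1 = -2.305-0.4493j
Node n2: branches {I2, L1, C1, R3, R6, R7, R11, I3, C2} → V_2 = 0.6727+1.237j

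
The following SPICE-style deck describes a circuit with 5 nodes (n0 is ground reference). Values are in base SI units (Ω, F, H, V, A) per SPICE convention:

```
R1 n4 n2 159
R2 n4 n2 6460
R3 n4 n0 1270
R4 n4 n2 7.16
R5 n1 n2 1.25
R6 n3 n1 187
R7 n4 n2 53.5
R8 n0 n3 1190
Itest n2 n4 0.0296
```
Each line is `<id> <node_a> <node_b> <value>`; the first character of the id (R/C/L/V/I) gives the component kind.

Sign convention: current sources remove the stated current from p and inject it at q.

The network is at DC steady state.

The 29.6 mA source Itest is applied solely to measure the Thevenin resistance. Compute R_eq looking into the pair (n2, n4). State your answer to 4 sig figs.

Element admittances at DC:
  Y(R1) = 0.006289 S between n4,n2
  Y(R2) = 0.0001548 S between n4,n2
  Y(R3) = 0.0007874 S between n4,n0
  Y(R4) = 0.1397 S between n4,n2
  Y(R5) = 0.8000 S between n1,n2
  Y(R6) = 0.005348 S between n3,n1
  Y(R7) = 0.01869 S between n4,n2
  Y(R8) = 0.0008403 S between n0,n3
  Itest: injects 0.0296 A into n4 (from n2)
Assemble and solve the 4×4 MNA system:
  V(n1)=-0.09318  V(n2)=-0.09326  V(n3)=-0.08052  V(n4)=0.08594

R_eq = 6.054 Ω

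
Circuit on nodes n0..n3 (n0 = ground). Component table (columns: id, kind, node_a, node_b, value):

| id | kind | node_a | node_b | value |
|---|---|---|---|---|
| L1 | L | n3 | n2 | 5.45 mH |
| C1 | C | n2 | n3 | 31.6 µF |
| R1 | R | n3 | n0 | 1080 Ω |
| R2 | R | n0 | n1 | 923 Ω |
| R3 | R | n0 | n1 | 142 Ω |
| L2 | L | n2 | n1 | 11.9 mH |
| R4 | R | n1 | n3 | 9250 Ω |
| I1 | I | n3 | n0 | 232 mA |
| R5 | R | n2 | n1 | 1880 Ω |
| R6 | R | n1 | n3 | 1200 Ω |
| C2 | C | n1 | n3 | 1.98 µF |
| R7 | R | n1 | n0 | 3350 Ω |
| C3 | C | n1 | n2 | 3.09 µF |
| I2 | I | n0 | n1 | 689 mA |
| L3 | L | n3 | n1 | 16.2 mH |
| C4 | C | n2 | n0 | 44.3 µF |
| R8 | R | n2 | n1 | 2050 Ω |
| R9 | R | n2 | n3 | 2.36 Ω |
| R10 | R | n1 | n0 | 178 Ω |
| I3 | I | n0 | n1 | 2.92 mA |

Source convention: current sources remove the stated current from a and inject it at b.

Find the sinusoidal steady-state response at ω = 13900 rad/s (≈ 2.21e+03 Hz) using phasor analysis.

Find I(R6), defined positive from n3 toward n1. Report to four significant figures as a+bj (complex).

Element admittances at ω=13900 rad/s:
  Y(L1) = 0.000-0.01320j S between n3,n2
  Y(C1) = 0.000+0.4392j S between n2,n3
  Y(R1) = 0.0009259+0.000j S between n3,n0
  Y(R2) = 0.001083+0.000j S between n0,n1
  Y(R3) = 0.007042+0.000j S between n0,n1
  Y(L2) = 0.000-0.006046j S between n2,n1
  Y(R4) = 0.0001081+0.000j S between n1,n3
  I1: injects 0.232 A into n0 (from n3)
  Y(R5) = 0.0005319+0.000j S between n2,n1
  Y(R6) = 0.0008333+0.000j S between n1,n3
  Y(C2) = 0.000+0.02752j S between n1,n3
  Y(R7) = 0.0002985+0.000j S between n1,n0
  Y(C3) = 0.000+0.04295j S between n1,n2
  I2: injects 0.689 A into n1 (from n0)
  Y(L3) = 0.000-0.004441j S between n3,n1
  Y(C4) = 0.000+0.6158j S between n2,n0
  Y(R8) = 0.0004878+0.000j S between n2,n1
  Y(R9) = 0.4237+0.000j S between n2,n3
  Y(R10) = 0.005618+0.000j S between n1,n0
  I3: injects 0.00292 A into n1 (from n0)
Assemble and solve the 3×3 MNA system:
  V(n1)=3.292-11.32j  V(n2)=0.2591-0.6713j  V(n3)=0.3484-0.6232j

-0.002453+0.008913j A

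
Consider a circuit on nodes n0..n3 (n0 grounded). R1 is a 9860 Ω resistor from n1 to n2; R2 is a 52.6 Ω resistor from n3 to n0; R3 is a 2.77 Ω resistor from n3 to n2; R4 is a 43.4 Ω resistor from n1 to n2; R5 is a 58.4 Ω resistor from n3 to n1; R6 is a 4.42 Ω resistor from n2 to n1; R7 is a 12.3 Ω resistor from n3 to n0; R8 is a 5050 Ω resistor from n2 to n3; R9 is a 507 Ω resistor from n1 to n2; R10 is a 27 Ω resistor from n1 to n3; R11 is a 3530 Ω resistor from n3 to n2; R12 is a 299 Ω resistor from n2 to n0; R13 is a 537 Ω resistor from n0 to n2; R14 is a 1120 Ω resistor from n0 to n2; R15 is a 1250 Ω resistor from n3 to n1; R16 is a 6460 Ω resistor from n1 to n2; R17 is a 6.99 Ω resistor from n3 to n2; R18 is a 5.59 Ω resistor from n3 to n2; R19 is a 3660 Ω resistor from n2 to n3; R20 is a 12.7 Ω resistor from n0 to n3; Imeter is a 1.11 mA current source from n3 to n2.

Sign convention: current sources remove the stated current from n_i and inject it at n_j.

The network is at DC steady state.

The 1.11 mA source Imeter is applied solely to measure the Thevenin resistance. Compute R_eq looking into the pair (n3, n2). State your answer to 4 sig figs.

R_eq = 1.361 Ω

Apply KCL at each of the 3 non-ground nodes and solve the resulting linear system.
Node n1: branches {R1, R4, R5, R6, R9, R10, R15, R16} → V_1 = 0.001190
Node n2: branches {R1, R3, R4, R6, R8, R9, R11, R12, R13, R14, R16, R17, R18, R19, Imeter} → V_2 = 0.001461
Node n3: branches {R2, R3, R5, R7, R8, R10, R11, R15, R17, R18, R19, R20, Imeter} → V_3 = -4.977e-05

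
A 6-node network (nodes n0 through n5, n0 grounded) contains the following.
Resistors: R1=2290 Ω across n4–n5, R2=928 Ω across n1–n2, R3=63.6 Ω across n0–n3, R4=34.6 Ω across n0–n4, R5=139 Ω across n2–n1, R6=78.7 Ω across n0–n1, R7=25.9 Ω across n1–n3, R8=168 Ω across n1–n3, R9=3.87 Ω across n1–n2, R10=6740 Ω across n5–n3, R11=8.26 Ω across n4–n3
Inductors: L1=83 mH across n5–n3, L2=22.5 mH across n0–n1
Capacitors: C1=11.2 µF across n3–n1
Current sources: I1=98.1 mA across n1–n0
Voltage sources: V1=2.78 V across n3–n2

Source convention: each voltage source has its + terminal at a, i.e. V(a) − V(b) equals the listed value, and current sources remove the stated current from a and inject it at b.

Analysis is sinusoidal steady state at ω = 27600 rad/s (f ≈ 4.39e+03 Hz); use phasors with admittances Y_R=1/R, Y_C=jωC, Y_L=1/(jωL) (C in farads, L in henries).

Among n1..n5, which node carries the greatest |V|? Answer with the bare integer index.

Element admittances at ω=27600 rad/s:
  Y(R1) = 0.0004367+0.000j S between n4,n5
  Y(R2) = 0.001078+0.000j S between n1,n2
  Y(R3) = 0.01572+0.000j S between n0,n3
  Y(L1) = 0.000-0.0004365j S between n5,n3
  Y(R4) = 0.02890+0.000j S between n0,n4
  Y(L2) = 0.000-0.001610j S between n0,n1
  Y(R5) = 0.007194+0.000j S between n2,n1
  Y(R6) = 0.01271+0.000j S between n0,n1
  Y(C1) = 0.000+0.3091j S between n3,n1
  Y(R7) = 0.03861+0.000j S between n1,n3
  I1: injects 0.0981 A into n0 (from n1)
  Y(R8) = 0.005952+0.000j S between n1,n3
  Y(R9) = 0.2584+0.000j S between n1,n2
  Y(R10) = 0.0001484+0.000j S between n5,n3
  Y(R11) = 0.1211+0.000j S between n4,n3
  V1: constraint V(n3)−V(n2) = 2.78
Assemble and solve the 6×6 MNA system:
  V(n1)=-2.922+0.8640j  V(n2)=-4.377-0.4017j  V(n3)=-1.597-0.4017j  V(n4)=-1.289-0.3241j  V(n5)=-1.477-0.2546j
  i(V1)=-0.3880-0.3375j

2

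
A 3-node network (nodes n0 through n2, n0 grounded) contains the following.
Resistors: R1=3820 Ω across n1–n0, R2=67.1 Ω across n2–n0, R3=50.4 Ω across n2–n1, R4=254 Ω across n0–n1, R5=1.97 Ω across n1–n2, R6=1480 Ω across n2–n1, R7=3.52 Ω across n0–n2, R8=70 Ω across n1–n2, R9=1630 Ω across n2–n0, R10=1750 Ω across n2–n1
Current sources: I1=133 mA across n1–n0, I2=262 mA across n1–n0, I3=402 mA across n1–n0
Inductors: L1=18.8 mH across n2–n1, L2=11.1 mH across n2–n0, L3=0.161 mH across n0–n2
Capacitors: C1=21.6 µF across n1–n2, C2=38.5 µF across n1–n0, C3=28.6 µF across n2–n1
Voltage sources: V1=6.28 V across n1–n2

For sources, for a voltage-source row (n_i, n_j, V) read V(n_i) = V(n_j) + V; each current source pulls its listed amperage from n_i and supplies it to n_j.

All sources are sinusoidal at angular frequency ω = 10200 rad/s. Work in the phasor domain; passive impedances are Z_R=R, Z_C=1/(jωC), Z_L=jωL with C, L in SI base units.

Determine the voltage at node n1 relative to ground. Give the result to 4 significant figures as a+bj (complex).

Apply KCL at each of the 2 non-ground nodes and solve the resulting linear system.
Node n1: branches {R1, I1, R3, L1, C1, R4, C2, C3, R5, R6, R8, I2, I3, R10, V1} → V_1 = 8.413-6.537j
Node n2: branches {R2, R3, L1, C1, C3, R5, R6, L2, L3, R7, R8, R9, R10, V1} → V_2 = 2.133-6.537j
Source currents: i(V1)=-6.810-6.459j

8.413-6.537j V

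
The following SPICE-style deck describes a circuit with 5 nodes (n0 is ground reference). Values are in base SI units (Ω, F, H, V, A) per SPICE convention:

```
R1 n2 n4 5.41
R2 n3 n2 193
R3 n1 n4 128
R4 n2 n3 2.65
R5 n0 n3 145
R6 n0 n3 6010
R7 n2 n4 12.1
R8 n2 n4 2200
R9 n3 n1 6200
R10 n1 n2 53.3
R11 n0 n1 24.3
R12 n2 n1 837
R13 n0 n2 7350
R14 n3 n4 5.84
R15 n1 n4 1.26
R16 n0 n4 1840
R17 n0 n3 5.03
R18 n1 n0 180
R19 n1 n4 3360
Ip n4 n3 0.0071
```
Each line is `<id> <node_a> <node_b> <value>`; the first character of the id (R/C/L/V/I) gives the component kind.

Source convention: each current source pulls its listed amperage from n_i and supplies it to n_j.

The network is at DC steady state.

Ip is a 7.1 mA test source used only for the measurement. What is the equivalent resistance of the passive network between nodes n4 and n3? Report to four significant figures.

R_eq = 2.694 Ω

Element admittances at DC:
  Y(R1) = 0.1848 S between n2,n4
  Y(R2) = 0.005181 S between n3,n2
  Y(R3) = 0.007812 S between n1,n4
  Y(R4) = 0.3774 S between n2,n3
  Y(R5) = 0.006897 S between n0,n3
  Y(R6) = 0.0001664 S between n0,n3
  Y(R7) = 0.08264 S between n2,n4
  Y(R8) = 0.0004545 S between n2,n4
  Y(R9) = 0.0001613 S between n3,n1
  Y(R10) = 0.01876 S between n1,n2
  Y(R11) = 0.04115 S between n0,n1
  Y(R12) = 0.001195 S between n2,n1
  Y(R13) = 0.0001361 S between n0,n2
  Y(R14) = 0.1712 S between n3,n4
  Y(R15) = 0.7937 S between n1,n4
  Y(R16) = 0.0005435 S between n0,n4
  Y(R17) = 0.1988 S between n0,n3
  Y(R18) = 0.005556 S between n1,n0
  Y(R19) = 0.0002976 S between n1,n4
  Ip: injects 0.0071 A into n3 (from n4)
Assemble and solve the 4×4 MNA system:
  V(n1)=-0.01465  V(n2)=-0.004809  V(n3)=0.003369  V(n4)=-0.01576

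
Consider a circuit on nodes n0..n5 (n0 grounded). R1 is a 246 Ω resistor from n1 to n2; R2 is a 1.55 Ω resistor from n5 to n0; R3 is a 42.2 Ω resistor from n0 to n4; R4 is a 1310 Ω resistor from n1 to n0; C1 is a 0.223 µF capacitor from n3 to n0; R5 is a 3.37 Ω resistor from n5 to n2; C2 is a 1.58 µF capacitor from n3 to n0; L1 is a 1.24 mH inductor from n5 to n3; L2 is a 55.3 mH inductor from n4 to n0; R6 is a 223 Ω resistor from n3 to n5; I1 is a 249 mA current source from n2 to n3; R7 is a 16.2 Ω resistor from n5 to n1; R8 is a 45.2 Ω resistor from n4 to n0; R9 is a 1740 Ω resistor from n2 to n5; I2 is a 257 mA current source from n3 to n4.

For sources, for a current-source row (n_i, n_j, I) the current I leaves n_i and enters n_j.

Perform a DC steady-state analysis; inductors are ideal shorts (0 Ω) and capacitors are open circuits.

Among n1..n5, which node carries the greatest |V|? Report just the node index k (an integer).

Apply KCL at each of the 5 non-ground nodes and solve the resulting linear system.
Node n1: branches {R1, R4, R7} → V_1 = -0.4438
Node n2: branches {R1, R5, I1, R9} → V_2 = -1.225
Node n3: branches {C1, C2, L1, R6, I1, I2} → V_3 = -0.3978
Node n4: branches {R3, L2, R8, I2} → V_4 = 0.000
Node n5: branches {R2, R5, L1, R6, R7, R9} → V_5 = -0.3978
Source currents: i(L1)=0.008000, i(L2)=0.2570

2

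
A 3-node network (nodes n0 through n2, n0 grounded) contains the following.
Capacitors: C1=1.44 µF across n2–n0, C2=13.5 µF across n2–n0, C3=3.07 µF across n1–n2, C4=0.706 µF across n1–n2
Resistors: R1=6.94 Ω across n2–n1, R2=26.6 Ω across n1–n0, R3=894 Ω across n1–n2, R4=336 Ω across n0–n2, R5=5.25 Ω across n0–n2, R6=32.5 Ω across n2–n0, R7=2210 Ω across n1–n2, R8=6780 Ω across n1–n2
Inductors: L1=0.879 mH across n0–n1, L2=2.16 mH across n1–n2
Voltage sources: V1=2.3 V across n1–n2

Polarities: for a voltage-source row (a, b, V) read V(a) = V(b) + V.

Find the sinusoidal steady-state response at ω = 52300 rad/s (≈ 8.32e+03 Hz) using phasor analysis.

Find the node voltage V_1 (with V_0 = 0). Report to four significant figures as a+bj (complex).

2.324+0.1220j V

Element admittances at ω=52300 rad/s:
  Y(C1) = 0.000+0.07531j S between n2,n0
  Y(C2) = 0.000+0.7060j S between n2,n0
  Y(R1) = 0.1441+0.000j S between n2,n1
  Y(R2) = 0.03759+0.000j S between n1,n0
  Y(C3) = 0.000+0.1606j S between n1,n2
  Y(C4) = 0.000+0.03692j S between n1,n2
  Y(L1) = 0.000-0.02175j S between n0,n1
  Y(R3) = 0.001119+0.000j S between n1,n2
  Y(R4) = 0.002976+0.000j S between n0,n2
  Y(R5) = 0.1905+0.000j S between n0,n2
  Y(R6) = 0.03077+0.000j S between n2,n0
  Y(R7) = 0.0004525+0.000j S between n1,n2
  Y(L2) = 0.000-0.008852j S between n1,n2
  Y(R8) = 0.0001475+0.000j S between n1,n2
  V1: constraint V(n1)−V(n2) = 2.3
Assemble and solve the 3×3 MNA system:
  V(n1)=2.324+0.1220j  V(n2)=0.02380+0.1220j
  i(V1)=-0.4254-0.3879j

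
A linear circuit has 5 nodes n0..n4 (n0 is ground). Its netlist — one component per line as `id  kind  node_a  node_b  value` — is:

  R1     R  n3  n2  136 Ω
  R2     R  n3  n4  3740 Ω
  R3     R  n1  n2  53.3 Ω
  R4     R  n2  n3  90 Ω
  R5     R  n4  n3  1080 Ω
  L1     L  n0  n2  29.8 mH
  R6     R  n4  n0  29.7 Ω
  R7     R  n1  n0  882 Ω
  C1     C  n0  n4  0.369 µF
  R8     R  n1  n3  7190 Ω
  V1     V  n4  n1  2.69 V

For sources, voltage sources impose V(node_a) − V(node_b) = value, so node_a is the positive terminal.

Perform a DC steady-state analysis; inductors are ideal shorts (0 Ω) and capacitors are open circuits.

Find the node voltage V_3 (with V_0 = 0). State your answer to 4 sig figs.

0.04725 V

Apply KCL at each of the 4 non-ground nodes and solve the resulting linear system.
Node n1: branches {R3, R7, R8, V1} → V_1 = -1.707
Node n2: branches {R1, R3, R4, L1} → V_2 = 0.000
Node n3: branches {R1, R2, R4, R5, R8} → V_3 = 0.04725
Node n4: branches {R2, R5, R6, C1, V1} → V_4 = 0.9828
Source currents: i(L1)=0.03116, i(V1)=-0.03421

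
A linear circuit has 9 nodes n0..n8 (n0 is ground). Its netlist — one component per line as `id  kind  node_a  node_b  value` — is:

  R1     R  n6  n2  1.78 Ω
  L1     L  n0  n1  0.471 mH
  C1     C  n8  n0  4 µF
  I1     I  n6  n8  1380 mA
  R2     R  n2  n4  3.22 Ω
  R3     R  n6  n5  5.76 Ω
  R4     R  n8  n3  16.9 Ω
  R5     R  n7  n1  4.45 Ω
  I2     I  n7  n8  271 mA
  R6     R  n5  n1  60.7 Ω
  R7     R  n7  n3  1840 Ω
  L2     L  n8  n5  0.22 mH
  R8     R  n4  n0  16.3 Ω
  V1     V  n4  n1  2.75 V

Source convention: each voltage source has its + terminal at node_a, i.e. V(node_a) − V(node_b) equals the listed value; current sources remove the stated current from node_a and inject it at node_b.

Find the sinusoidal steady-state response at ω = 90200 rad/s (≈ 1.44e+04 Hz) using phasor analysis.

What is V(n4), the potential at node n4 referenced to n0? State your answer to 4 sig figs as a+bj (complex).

Apply KCL at each of the 8 non-ground nodes and solve the resulting linear system.
Node n1: branches {L1, R5, R6, V1} → V_1 = -12.17-12.90j
Node n2: branches {R1, R2} → V_2 = -11.59-14.29j
Node n3: branches {R4, R7} → V_3 = 1.265-2.537j
Node n4: branches {R2, R8, V1} → V_4 = -9.417-12.90j
Node n5: branches {R3, R6, L2} → V_5 = -8.729-17.56j
Node n6: branches {R1, I1, R3} → V_6 = -12.79-15.06j
Node n7: branches {R5, I2, R7} → V_7 = -13.34-12.87j
Node n8: branches {C1, I1, R4, I2, L2} → V_8 = 1.399-2.442j
Source currents: i(V1)=-0.09711+0.3576j

-9.417-12.90j V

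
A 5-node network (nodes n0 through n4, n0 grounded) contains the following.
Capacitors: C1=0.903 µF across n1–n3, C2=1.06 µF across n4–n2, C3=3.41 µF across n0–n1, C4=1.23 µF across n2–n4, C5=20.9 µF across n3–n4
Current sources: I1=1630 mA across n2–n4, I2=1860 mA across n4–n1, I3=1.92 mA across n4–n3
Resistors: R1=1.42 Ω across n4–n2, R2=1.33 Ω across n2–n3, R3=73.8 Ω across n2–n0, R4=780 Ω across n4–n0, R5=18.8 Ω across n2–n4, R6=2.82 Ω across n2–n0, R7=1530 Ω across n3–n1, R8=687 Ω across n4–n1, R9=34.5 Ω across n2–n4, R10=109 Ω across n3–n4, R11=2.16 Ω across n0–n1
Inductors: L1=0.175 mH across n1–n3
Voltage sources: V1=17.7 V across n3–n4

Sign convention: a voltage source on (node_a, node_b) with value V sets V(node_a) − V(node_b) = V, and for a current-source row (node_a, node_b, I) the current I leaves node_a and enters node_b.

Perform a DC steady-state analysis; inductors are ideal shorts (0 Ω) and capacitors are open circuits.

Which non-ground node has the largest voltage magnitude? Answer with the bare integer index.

4

Element admittances at DC:
  Y(C1) = 0.000 S between n1,n3
  Y(C2) = 0.000 S between n4,n2
  Y(C3) = 0.000 S between n0,n1
  I1: injects 1.63 A into n4 (from n2)
  Y(C4) = 0.000 S between n2,n4
  Y(R1) = 0.7042 S between n4,n2
  Y(R2) = 0.7519 S between n2,n3
  Y(R3) = 0.01355 S between n2,n0
  Y(R4) = 0.001282 S between n4,n0
  Y(R5) = 0.05319 S between n2,n4
  I2: injects 1.86 A into n1 (from n4)
  Y(R6) = 0.3546 S between n2,n0
  Y(R7) = 0.0006536 S between n3,n1
  Y(C5) = 0.000 S between n3,n4
  Y(R8) = 0.001456 S between n4,n1
  L1: short n1↔n3 (DC inductor)
  I3: injects 0.00192 A into n3 (from n4)
  Y(R9) = 0.02899 S between n2,n4
  Y(R10) = 0.009174 S between n3,n4
  Y(R11) = 0.4630 S between n0,n1
  V1: constraint V(n3)−V(n4) = 17.7
Assemble and solve the 6×6 MNA system:
  V(n1)=3.974  V(n2)=-4.950  V(n3)=3.974  V(n4)=-13.73
  i(L1)=-0.005603  i(V1)=-6.876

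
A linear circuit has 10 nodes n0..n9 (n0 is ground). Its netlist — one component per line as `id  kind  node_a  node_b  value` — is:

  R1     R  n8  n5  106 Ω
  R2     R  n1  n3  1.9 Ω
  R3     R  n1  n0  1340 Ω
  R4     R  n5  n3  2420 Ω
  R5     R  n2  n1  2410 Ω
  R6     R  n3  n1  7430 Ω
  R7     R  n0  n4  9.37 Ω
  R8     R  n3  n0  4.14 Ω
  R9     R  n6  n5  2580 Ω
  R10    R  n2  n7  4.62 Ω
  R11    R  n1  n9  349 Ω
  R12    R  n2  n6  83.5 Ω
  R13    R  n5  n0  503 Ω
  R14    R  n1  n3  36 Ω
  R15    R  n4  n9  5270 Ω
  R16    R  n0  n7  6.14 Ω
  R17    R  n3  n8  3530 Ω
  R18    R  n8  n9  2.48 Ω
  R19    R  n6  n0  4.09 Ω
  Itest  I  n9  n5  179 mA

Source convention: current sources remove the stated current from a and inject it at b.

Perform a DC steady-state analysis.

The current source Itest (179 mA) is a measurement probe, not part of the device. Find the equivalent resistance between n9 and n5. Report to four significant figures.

R_eq = 93.26 Ω

Apply KCL at each of the 9 non-ground nodes and solve the resulting linear system.
Node n1: branches {R2, R3, R5, R6, R11, R14} → V_1 = -0.1208
Node n2: branches {R5, R10, R12} → V_2 = 0.001076
Node n3: branches {R2, R4, R6, R8, R14, R17} → V_3 = -0.08201
Node n4: branches {R7, R15} → V_4 = -0.01363
Node n5: branches {R1, R4, R9, R13, Itest} → V_5 = 9.012
Node n6: branches {R9, R12, R19} → V_6 = 0.01365
Node n7: branches {R10, R16} → V_7 = 0.0006139
Node n8: branches {R1, R17, R18} → V_8 = -7.295
Node n9: branches {R11, R15, R18, Itest} → V_9 = -7.681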